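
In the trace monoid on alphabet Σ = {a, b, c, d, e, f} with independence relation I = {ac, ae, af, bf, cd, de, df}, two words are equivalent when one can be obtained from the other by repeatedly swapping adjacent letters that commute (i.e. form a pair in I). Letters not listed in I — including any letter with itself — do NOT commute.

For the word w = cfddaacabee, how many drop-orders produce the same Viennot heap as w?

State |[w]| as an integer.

56

0(c) covers ∅
1(f) covers 0:c
2(d) covers ∅
3(d) covers 2:d
4(a) covers 3:d
5(a) covers 4:a
6(c) covers 1:f
7(a) covers 5:a
8(b) covers 6:c, 7:a
9(e) covers 8:b
10(e) covers 9:e
floor of heap: 0:c, 2:d
completions by unplaced set U, small U first (add the entries for U minus each lowest piece of U):
  |U|=1: {10}:1
  |U|=2: {9,10}:1
  |U|=3: {8,9,10}:1
  |U|=4: {6,8,9,10}:1  {7,8,9,10}:1
  |U|=5: {1,6,8,9,10}:1  {5,7,8,9,10}:1  {6,7,8,9,10}:2
  |U|=6: {0,1,6,8,9,10}:1  {1,6,7,8,9,10}:3  {4,5,7,8,9,10}:1  {5,6,7,8,9,10}:3
  |U|=7: {0,1,6,7,8,9,10}:4  {1,5,6,7,8,9,10}:6  {3,4,5,7,8,9,10}:1  {4,5,6,7,8,9,10}:4
  |U|=8: {0,1,5,6,7,8,9,10}:10  {1,4,5,6,7,8,9,10}:10  {2,3,4,5,7,8,9,10}:1  {3,4,5,6,7,8,9,10}:5
  |U|=9: {0,1,4,5,6,7,8,9,10}:20  {1,3,4,5,6,7,8,9,10}:15  {2,3,4,5,6,7,8,9,10}:6
  start at 0(c): 21
  start at 2(d): 35
sum over floor = 56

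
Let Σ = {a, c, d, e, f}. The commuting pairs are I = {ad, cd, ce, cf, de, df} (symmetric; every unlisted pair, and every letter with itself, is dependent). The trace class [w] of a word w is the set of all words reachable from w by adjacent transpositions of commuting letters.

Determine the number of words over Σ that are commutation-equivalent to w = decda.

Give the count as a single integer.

#0=d has no predecessor
#1=e has no predecessor
#2=c has no predecessor
#3=d depends on [0:d]
#4=a depends on [1:e, 2:c]
sources: [0:d, 1:e, 2:c]
N(rest) = Σ N(rest − s) over sources s of rest; N(one piece) = 1:
  size 1 → [3]=1  [4]=1
  size 2 → [0,3]=1  [1,4]=1  [2,4]=1  [3,4]=2
  size 3 → [0,3,4]=3  [1,2,4]=2  [1,3,4]=3  [2,3,4]=3
  first=0(d) contributes 8
  first=1(e) contributes 6
  first=2(c) contributes 6
|[w]| = 20

20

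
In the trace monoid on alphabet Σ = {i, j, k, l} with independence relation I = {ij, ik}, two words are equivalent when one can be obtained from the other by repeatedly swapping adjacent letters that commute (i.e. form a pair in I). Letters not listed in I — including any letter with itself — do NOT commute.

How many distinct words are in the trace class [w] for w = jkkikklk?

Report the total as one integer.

piece 0:j — minimal
piece 1:k rests on {0:j}
piece 2:k rests on {1:k}
piece 3:i — minimal
piece 4:k rests on {2:k}
piece 5:k rests on {4:k}
piece 6:l rests on {3:i, 5:k}
piece 7:k rests on {6:l}
minimal pieces: {0:j, 3:i}
ways to finish when only these pieces remain (= sum over removing one remaining piece with nothing left below it):
  1 left: {7}→1
  2 left: {6,7}→1
  3 left: {3,6,7}→1  {5,6,7}→1
  4 left: {3,5,6,7}→2  {4,5,6,7}→1
  5 left: {2,4,5,6,7}→1  {3,4,5,6,7}→3
  6 left: {1,2,4,5,6,7}→1  {2,3,4,5,6,7}→4
  placing 0:j first → 5 extensions
  placing 3:i first → 1 extensions
total linear extensions = 6

6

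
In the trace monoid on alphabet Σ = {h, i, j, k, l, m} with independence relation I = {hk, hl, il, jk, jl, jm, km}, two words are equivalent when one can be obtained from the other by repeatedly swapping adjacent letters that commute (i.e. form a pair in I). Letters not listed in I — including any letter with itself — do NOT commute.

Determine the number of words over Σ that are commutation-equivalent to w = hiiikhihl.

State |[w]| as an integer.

#0=h has no predecessor
#1=i depends on [0:h]
#2=i depends on [1:i]
#3=i depends on [2:i]
#4=k depends on [3:i]
#5=h depends on [3:i]
#6=i depends on [4:k, 5:h]
#7=h depends on [6:i]
#8=l depends on [4:k]
sources: [0:h]
N(rest) = Σ N(rest − s) over sources s of rest; N(one piece) = 1:
  size 1 → [7]=1  [8]=1
  size 2 → [6,7]=1  [7,8]=2
  size 3 → [5,6,7]=1  [6,7,8]=3
  size 4 → [4,6,7,8]=3  [5,6,7,8]=4
  size 5 → [4,5,6,7,8]=7
  size 6 → [3,4,5,6,7,8]=7
  size 7 → [2,3,4,5,6,7,8]=7
  first=0(h) contributes 7

7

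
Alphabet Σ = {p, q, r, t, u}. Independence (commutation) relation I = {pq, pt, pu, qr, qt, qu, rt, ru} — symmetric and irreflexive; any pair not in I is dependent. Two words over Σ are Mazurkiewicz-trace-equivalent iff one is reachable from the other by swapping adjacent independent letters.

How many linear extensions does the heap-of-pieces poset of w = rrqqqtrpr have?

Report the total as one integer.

504

piece 0:r — minimal
piece 1:r rests on {0:r}
piece 2:q — minimal
piece 3:q rests on {2:q}
piece 4:q rests on {3:q}
piece 5:t — minimal
piece 6:r rests on {1:r}
piece 7:p rests on {6:r}
piece 8:r rests on {7:p}
minimal pieces: {0:r, 2:q, 5:t}
ways to finish when only these pieces remain (= sum over removing one remaining piece with nothing left below it):
  1 left: {4}→1  {5}→1  {8}→1
  2 left: {3,4}→1  {4,5}→2  {4,8}→2  {5,8}→2  {7,8}→1
  3 left: {2,3,4}→1  {3,4,5}→3  {3,4,8}→3  {4,5,8}→6  {4,7,8}→3  {5,7,8}→3  {6,7,8}→1
  4 left: {1,6,7,8}→1  {2,3,4,5}→4  {2,3,4,8}→4  {3,4,5,8}→12  {3,4,7,8}→6  {4,5,7,8}→12  {4,6,7,8}→4  {5,6,7,8}→4
  5 left: {0,1,6,7,8}→1  {1,4,6,7,8}→5  {1,5,6,7,8}→5  {2,3,4,5,8}→20  {2,3,4,7,8}→10  {3,4,5,7,8}→30  {3,4,6,7,8}→10  {4,5,6,7,8}→20
  6 left: {0,1,4,6,7,8}→6  {0,1,5,6,7,8}→6  {1,3,4,6,7,8}→15  {1,4,5,6,7,8}→30  {2,3,4,5,7,8}→60  {2,3,4,6,7,8}→20  {3,4,5,6,7,8}→60
  7 left: {0,1,3,4,6,7,8}→21  {0,1,4,5,6,7,8}→42  {1,2,3,4,6,7,8}→35  {1,3,4,5,6,7,8}→105  {2,3,4,5,6,7,8}→140
  placing 0:r first → 280 extensions
  placing 2:q first → 168 extensions
  placing 5:t first → 56 extensions
total linear extensions = 504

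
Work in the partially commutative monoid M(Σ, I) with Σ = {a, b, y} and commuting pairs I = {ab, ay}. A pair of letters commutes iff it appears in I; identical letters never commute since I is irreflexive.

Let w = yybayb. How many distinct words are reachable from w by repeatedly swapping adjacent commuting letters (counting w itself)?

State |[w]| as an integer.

#0=y has no predecessor
#1=y depends on [0:y]
#2=b depends on [1:y]
#3=a has no predecessor
#4=y depends on [2:b]
#5=b depends on [4:y]
sources: [0:y, 3:a]
N(rest) = Σ N(rest − s) over sources s of rest; N(one piece) = 1:
  size 1 → [3]=1  [5]=1
  size 2 → [3,5]=2  [4,5]=1
  size 3 → [2,4,5]=1  [3,4,5]=3
  size 4 → [1,2,4,5]=1  [2,3,4,5]=4
  first=0(y) contributes 5
  first=3(a) contributes 1
|[w]| = 6

6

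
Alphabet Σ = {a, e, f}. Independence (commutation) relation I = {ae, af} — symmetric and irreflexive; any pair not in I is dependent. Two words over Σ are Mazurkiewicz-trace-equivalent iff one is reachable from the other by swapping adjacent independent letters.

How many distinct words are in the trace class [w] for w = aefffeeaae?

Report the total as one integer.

0(a) covers ∅
1(e) covers ∅
2(f) covers 1:e
3(f) covers 2:f
4(f) covers 3:f
5(e) covers 4:f
6(e) covers 5:e
7(a) covers 0:a
8(a) covers 7:a
9(e) covers 6:e
floor of heap: 0:a, 1:e
completions by unplaced set U, small U first (add the entries for U minus each lowest piece of U):
  |U|=1: {8}:1  {9}:1
  |U|=2: {6,9}:1  {7,8}:1  {8,9}:2
  |U|=3: {0,7,8}:1  {5,6,9}:1  {6,8,9}:3  {7,8,9}:3
  |U|=4: {0,7,8,9}:4  {4,5,6,9}:1  {5,6,8,9}:4  {6,7,8,9}:6
  |U|=5: {0,6,7,8,9}:10  {3,4,5,6,9}:1  {4,5,6,8,9}:5  {5,6,7,8,9}:10
  |U|=6: {0,5,6,7,8,9}:20  {2,3,4,5,6,9}:1  {3,4,5,6,8,9}:6  {4,5,6,7,8,9}:15
  |U|=7: {0,4,5,6,7,8,9}:35  {1,2,3,4,5,6,9}:1  {2,3,4,5,6,8,9}:7  {3,4,5,6,7,8,9}:21
  |U|=8: {0,3,4,5,6,7,8,9}:56  {1,2,3,4,5,6,8,9}:8  {2,3,4,5,6,7,8,9}:28
  start at 0(a): 36
  start at 1(e): 84
sum over floor = 120

120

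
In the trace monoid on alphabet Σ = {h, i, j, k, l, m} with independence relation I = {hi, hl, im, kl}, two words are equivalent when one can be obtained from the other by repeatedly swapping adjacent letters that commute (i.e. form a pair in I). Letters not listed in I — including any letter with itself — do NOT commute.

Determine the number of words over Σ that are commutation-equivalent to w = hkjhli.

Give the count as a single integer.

3

drop 0:h onto floor
drop 1:k onto {0:h}
drop 2:j onto {1:k}
drop 3:h onto {2:j}
drop 4:l onto {2:j}
drop 5:i onto {4:l}
ground layer = {0:h}
drop-orders for the pieces not yet dropped (sum over which currently-grounded one goes next):
  1 to go: {3} 1  {5} 1
  2 to go: {3,5} 2  {4,5} 1
  3 to go: {3,4,5} 3
  4 to go: {2,3,4,5} 3
  if 0:h drops first: 3 orders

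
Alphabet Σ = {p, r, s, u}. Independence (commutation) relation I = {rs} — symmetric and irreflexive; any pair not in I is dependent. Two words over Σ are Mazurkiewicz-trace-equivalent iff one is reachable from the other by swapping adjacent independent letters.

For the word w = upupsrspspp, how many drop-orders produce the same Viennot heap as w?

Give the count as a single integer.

3

drop 0:u onto floor
drop 1:p onto {0:u}
drop 2:u onto {1:p}
drop 3:p onto {2:u}
drop 4:s onto {3:p}
drop 5:r onto {3:p}
drop 6:s onto {4:s}
drop 7:p onto {5:r, 6:s}
drop 8:s onto {7:p}
drop 9:p onto {8:s}
drop 10:p onto {9:p}
ground layer = {0:u}
drop-orders for the pieces not yet dropped (sum over which currently-grounded one goes next):
  1 to go: {10} 1
  2 to go: {9,10} 1
  3 to go: {8,9,10} 1
  4 to go: {7,8,9,10} 1
  5 to go: {5,7,8,9,10} 1  {6,7,8,9,10} 1
  6 to go: {4,6,7,8,9,10} 1  {5,6,7,8,9,10} 2
  7 to go: {4,5,6,7,8,9,10} 3
  8 to go: {3,4,5,6,7,8,9,10} 3
  9 to go: {2,3,4,5,6,7,8,9,10} 3
  if 0:u drops first: 3 orders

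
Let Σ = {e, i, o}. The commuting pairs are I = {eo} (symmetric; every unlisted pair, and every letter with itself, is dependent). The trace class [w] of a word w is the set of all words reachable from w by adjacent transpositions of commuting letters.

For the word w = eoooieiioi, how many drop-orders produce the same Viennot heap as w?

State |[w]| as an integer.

drop 0:e onto floor
drop 1:o onto floor
drop 2:o onto {1:o}
drop 3:o onto {2:o}
drop 4:i onto {0:e, 3:o}
drop 5:e onto {4:i}
drop 6:i onto {5:e}
drop 7:i onto {6:i}
drop 8:o onto {7:i}
drop 9:i onto {8:o}
ground layer = {0:e, 1:o}
drop-orders for the pieces not yet dropped (sum over which currently-grounded one goes next):
  1 to go: {9} 1
  2 to go: {8,9} 1
  3 to go: {7,8,9} 1
  4 to go: {6,7,8,9} 1
  5 to go: {5,6,7,8,9} 1
  6 to go: {4,5,6,7,8,9} 1
  7 to go: {0,4,5,6,7,8,9} 1  {3,4,5,6,7,8,9} 1
  8 to go: {0,3,4,5,6,7,8,9} 2  {2,3,4,5,6,7,8,9} 1
  if 0:e drops first: 1 orders
  if 1:o drops first: 3 orders
heap linearizations: 4

4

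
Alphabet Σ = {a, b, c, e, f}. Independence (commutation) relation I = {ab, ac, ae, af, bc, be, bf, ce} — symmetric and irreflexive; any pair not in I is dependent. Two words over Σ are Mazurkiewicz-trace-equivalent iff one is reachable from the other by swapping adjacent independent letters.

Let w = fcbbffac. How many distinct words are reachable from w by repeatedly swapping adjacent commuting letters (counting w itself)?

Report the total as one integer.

168

piece 0:f — minimal
piece 1:c rests on {0:f}
piece 2:b — minimal
piece 3:b rests on {2:b}
piece 4:f rests on {1:c}
piece 5:f rests on {4:f}
piece 6:a — minimal
piece 7:c rests on {5:f}
minimal pieces: {0:f, 2:b, 6:a}
ways to finish when only these pieces remain (= sum over removing one remaining piece with nothing left below it):
  1 left: {3}→1  {6}→1  {7}→1
  2 left: {2,3}→1  {3,6}→2  {3,7}→2  {5,7}→1  {6,7}→2
  3 left: {2,3,6}→3  {2,3,7}→3  {3,5,7}→3  {3,6,7}→6  {4,5,7}→1  {5,6,7}→3
  4 left: {1,4,5,7}→1  {2,3,5,7}→6  {2,3,6,7}→12  {3,4,5,7}→4  {3,5,6,7}→12  {4,5,6,7}→4
  5 left: {0,1,4,5,7}→1  {1,3,4,5,7}→5  {1,4,5,6,7}→5  {2,3,4,5,7}→10  {2,3,5,6,7}→30  {3,4,5,6,7}→20
  6 left: {0,1,3,4,5,7}→6  {0,1,4,5,6,7}→6  {1,2,3,4,5,7}→15  {1,3,4,5,6,7}→30  {2,3,4,5,6,7}→60
  placing 0:f first → 105 extensions
  placing 2:b first → 42 extensions
  placing 6:a first → 21 extensions
total linear extensions = 168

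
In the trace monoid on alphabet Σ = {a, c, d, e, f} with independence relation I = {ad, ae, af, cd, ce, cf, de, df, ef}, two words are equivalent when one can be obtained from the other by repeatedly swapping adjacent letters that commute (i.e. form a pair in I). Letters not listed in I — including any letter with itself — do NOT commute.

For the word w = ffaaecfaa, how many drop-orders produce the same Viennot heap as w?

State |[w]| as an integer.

0(f) covers ∅
1(f) covers 0:f
2(a) covers ∅
3(a) covers 2:a
4(e) covers ∅
5(c) covers 3:a
6(f) covers 1:f
7(a) covers 5:c
8(a) covers 7:a
floor of heap: 0:f, 2:a, 4:e
completions by unplaced set U, small U first (add the entries for U minus each lowest piece of U):
  |U|=1: {4}:1  {6}:1  {8}:1
  |U|=2: {1,6}:1  {4,6}:2  {4,8}:2  {6,8}:2  {7,8}:1
  |U|=3: {0,1,6}:1  {1,4,6}:3  {1,6,8}:3  {4,6,8}:6  {4,7,8}:3  {5,7,8}:1  {6,7,8}:3
  |U|=4: {0,1,4,6}:4  {0,1,6,8}:4  {1,4,6,8}:12  {1,6,7,8}:6  {3,5,7,8}:1  {4,5,7,8}:4  {4,6,7,8}:12  {5,6,7,8}:4
  |U|=5: {0,1,4,6,8}:20  {0,1,6,7,8}:10  {1,4,6,7,8}:30  {1,5,6,7,8}:10  {2,3,5,7,8}:1  {3,4,5,7,8}:5  {3,5,6,7,8}:5  {4,5,6,7,8}:20
  |U|=6: {0,1,4,6,7,8}:60  {0,1,5,6,7,8}:20  {1,3,5,6,7,8}:15  {1,4,5,6,7,8}:60  {2,3,4,5,7,8}:6  {2,3,5,6,7,8}:6  {3,4,5,6,7,8}:30
  |U|=7: {0,1,3,5,6,7,8}:35  {0,1,4,5,6,7,8}:140  {1,2,3,5,6,7,8}:21  {1,3,4,5,6,7,8}:105  {2,3,4,5,6,7,8}:42
  start at 0(f): 168
  start at 2(a): 280
  start at 4(e): 56
sum over floor = 504

504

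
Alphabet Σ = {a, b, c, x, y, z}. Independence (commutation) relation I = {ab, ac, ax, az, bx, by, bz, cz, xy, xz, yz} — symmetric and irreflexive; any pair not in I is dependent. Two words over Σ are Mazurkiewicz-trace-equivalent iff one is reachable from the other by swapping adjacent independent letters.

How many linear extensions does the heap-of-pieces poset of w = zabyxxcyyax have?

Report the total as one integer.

#0=z has no predecessor
#1=a has no predecessor
#2=b has no predecessor
#3=y depends on [1:a]
#4=x has no predecessor
#5=x depends on [4:x]
#6=c depends on [2:b, 3:y, 5:x]
#7=y depends on [6:c]
#8=y depends on [7:y]
#9=a depends on [8:y]
#10=x depends on [6:c]
sources: [0:z, 1:a, 2:b, 4:x]
N(rest) = Σ N(rest − s) over sources s of rest; N(one piece) = 1:
  size 1 → [0]=1  [9]=1  [10]=1
  size 2 → [0,9]=2  [0,10]=2  [8,9]=1  [9,10]=2
  size 3 → [0,8,9]=3  [0,9,10]=6  [7,8,9]=1  [8,9,10]=3
  size 4 → [0,7,8,9]=4  [0,8,9,10]=12  [7,8,9,10]=4
  size 5 → [0,7,8,9,10]=20  [6,7,8,9,10]=4
  size 6 → [0,6,7,8,9,10]=24  [2,6,7,8,9,10]=4  [3,6,7,8,9,10]=4  [5,6,7,8,9,10]=4
  size 7 → [0,2,6,7,8,9,10]=28  [0,3,6,7,8,9,10]=28  [0,5,6,7,8,9,10]=28  [1,3,6,7,8,9,10]=4  [2,3,6,7,8,9,10]=8  [2,5,6,7,8,9,10]=8  [3,5,6,7,8,9,10]=8  [4,5,6,7,8,9,10]=4
  size 8 → [0,1,3,6,7,8,9,10]=32  [0,2,3,6,7,8,9,10]=64  [0,2,5,6,7,8,9,10]=64  [0,3,5,6,7,8,9,10]=64  [0,4,5,6,7,8,9,10]=32  [1,2,3,6,7,8,9,10]=12  [1,3,5,6,7,8,9,10]=12  [2,3,5,6,7,8,9,10]=24  [2,4,5,6,7,8,9,10]=12  [3,4,5,6,7,8,9,10]=12
  size 9 → [0,1,2,3,6,7,8,9,10]=108  [0,1,3,5,6,7,8,9,10]=108  [0,2,3,5,6,7,8,9,10]=216  [0,2,4,5,6,7,8,9,10]=108  [0,3,4,5,6,7,8,9,10]=108  [1,2,3,5,6,7,8,9,10]=48  [1,3,4,5,6,7,8,9,10]=24  [2,3,4,5,6,7,8,9,10]=48
  first=0(z) contributes 120
  first=1(a) contributes 480
  first=2(b) contributes 240
  first=4(x) contributes 480
|[w]| = 1320

1320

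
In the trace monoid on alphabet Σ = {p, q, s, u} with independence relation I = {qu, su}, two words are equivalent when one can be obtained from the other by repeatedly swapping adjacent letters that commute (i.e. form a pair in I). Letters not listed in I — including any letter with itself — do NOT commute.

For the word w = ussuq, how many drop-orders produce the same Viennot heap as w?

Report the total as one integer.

10

0(u) covers ∅
1(s) covers ∅
2(s) covers 1:s
3(u) covers 0:u
4(q) covers 2:s
floor of heap: 0:u, 1:s
completions by unplaced set U, small U first (add the entries for U minus each lowest piece of U):
  |U|=1: {3}:1  {4}:1
  |U|=2: {0,3}:1  {2,4}:1  {3,4}:2
  |U|=3: {0,3,4}:3  {1,2,4}:1  {2,3,4}:3
  start at 0(u): 4
  start at 1(s): 6
sum over floor = 10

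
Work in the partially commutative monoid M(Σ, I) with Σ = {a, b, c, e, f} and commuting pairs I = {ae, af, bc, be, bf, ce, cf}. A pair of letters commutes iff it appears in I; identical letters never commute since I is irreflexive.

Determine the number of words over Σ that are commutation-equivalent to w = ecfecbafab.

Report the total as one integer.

630

0(e) covers ∅
1(c) covers ∅
2(f) covers 0:e
3(e) covers 2:f
4(c) covers 1:c
5(b) covers ∅
6(a) covers 4:c, 5:b
7(f) covers 3:e
8(a) covers 6:a
9(b) covers 8:a
floor of heap: 0:e, 1:c, 5:b
completions by unplaced set U, small U first (add the entries for U minus each lowest piece of U):
  |U|=1: {7}:1  {9}:1
  |U|=2: {3,7}:1  {7,9}:2  {8,9}:1
  |U|=3: {2,3,7}:1  {3,7,9}:3  {6,8,9}:1  {7,8,9}:3
  |U|=4: {0,2,3,7}:1  {2,3,7,9}:4  {3,7,8,9}:6  {4,6,8,9}:1  {5,6,8,9}:1  {6,7,8,9}:4
  |U|=5: {0,2,3,7,9}:5  {1,4,6,8,9}:1  {2,3,7,8,9}:10  {3,6,7,8,9}:10  {4,5,6,8,9}:2  {4,6,7,8,9}:5  {5,6,7,8,9}:5
  |U|=6: {0,2,3,7,8,9}:15  {1,4,5,6,8,9}:3  {1,4,6,7,8,9}:6  {2,3,6,7,8,9}:20  {3,4,6,7,8,9}:15  {3,5,6,7,8,9}:15  {4,5,6,7,8,9}:12
  |U|=7: {0,2,3,6,7,8,9}:35  {1,3,4,6,7,8,9}:21  {1,4,5,6,7,8,9}:21  {2,3,4,6,7,8,9}:35  {2,3,5,6,7,8,9}:35  {3,4,5,6,7,8,9}:42
  |U|=8: {0,2,3,4,6,7,8,9}:70  {0,2,3,5,6,7,8,9}:70  {1,2,3,4,6,7,8,9}:56  {1,3,4,5,6,7,8,9}:84  {2,3,4,5,6,7,8,9}:112
  start at 0(e): 252
  start at 1(c): 252
  start at 5(b): 126
sum over floor = 630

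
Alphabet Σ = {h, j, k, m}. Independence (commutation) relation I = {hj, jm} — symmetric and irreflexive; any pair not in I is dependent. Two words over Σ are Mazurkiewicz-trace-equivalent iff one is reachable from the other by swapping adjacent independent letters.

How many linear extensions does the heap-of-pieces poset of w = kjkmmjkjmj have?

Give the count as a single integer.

9

piece 0:k — minimal
piece 1:j rests on {0:k}
piece 2:k rests on {1:j}
piece 3:m rests on {2:k}
piece 4:m rests on {3:m}
piece 5:j rests on {2:k}
piece 6:k rests on {4:m, 5:j}
piece 7:j rests on {6:k}
piece 8:m rests on {6:k}
piece 9:j rests on {7:j}
minimal pieces: {0:k}
ways to finish when only these pieces remain (= sum over removing one remaining piece with nothing left below it):
  1 left: {8}→1  {9}→1
  2 left: {7,9}→1  {8,9}→2
  3 left: {7,8,9}→3
  4 left: {6,7,8,9}→3
  5 left: {4,6,7,8,9}→3  {5,6,7,8,9}→3
  6 left: {3,4,6,7,8,9}→3  {4,5,6,7,8,9}→6
  7 left: {3,4,5,6,7,8,9}→9
  8 left: {2,3,4,5,6,7,8,9}→9
  placing 0:k first → 9 extensions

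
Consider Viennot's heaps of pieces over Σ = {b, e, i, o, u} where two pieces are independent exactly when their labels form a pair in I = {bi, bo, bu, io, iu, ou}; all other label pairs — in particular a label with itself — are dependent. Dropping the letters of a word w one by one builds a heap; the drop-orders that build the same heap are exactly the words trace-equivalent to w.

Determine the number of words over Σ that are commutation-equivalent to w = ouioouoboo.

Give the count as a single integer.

2520

0(o) covers ∅
1(u) covers ∅
2(i) covers ∅
3(o) covers 0:o
4(o) covers 3:o
5(u) covers 1:u
6(o) covers 4:o
7(b) covers ∅
8(o) covers 6:o
9(o) covers 8:o
floor of heap: 0:o, 1:u, 2:i, 7:b
completions by unplaced set U, small U first (add the entries for U minus each lowest piece of U):
  |U|=1: {2}:1  {5}:1  {7}:1  {9}:1
  |U|=2: {1,5}:1  {2,5}:2  {2,7}:2  {2,9}:2  {5,7}:2  {5,9}:2  {7,9}:2  {8,9}:1
  |U|=3: {1,2,5}:3  {1,5,7}:3  {1,5,9}:3  {2,5,7}:6  {2,5,9}:6  {2,7,9}:6  {2,8,9}:3  {5,7,9}:6  {5,8,9}:3  {6,8,9}:1  {7,8,9}:3
  |U|=4: {1,2,5,7}:12  {1,2,5,9}:12  {1,5,7,9}:12  {1,5,8,9}:6  {2,5,7,9}:24  {2,5,8,9}:12  {2,6,8,9}:4  {2,7,8,9}:12  {4,6,8,9}:1  {5,6,8,9}:4  {5,7,8,9}:12  {6,7,8,9}:4
  |U|=5: {1,2,5,7,9}:60  {1,2,5,8,9}:30  {1,5,6,8,9}:10  {1,5,7,8,9}:30  {2,4,6,8,9}:5  {2,5,6,8,9}:20  {2,5,7,8,9}:60  {2,6,7,8,9}:20  {3,4,6,8,9}:1  {4,5,6,8,9}:5  {4,6,7,8,9}:5  {5,6,7,8,9}:20
  |U|=6: {0,3,4,6,8,9}:1  {1,2,5,6,8,9}:60  {1,2,5,7,8,9}:180  {1,4,5,6,8,9}:15  {1,5,6,7,8,9}:60  {2,3,4,6,8,9}:6  {2,4,5,6,8,9}:30  {2,4,6,7,8,9}:30  {2,5,6,7,8,9}:120  {3,4,5,6,8,9}:6  {3,4,6,7,8,9}:6  {4,5,6,7,8,9}:30
  |U|=7: {0,2,3,4,6,8,9}:7  {0,3,4,5,6,8,9}:7  {0,3,4,6,7,8,9}:7  {1,2,4,5,6,8,9}:105  {1,2,5,6,7,8,9}:420  {1,3,4,5,6,8,9}:21  {1,4,5,6,7,8,9}:105  {2,3,4,5,6,8,9}:42  {2,3,4,6,7,8,9}:42  {2,4,5,6,7,8,9}:210  {3,4,5,6,7,8,9}:42
  |U|=8: {0,1,3,4,5,6,8,9}:28  {0,2,3,4,5,6,8,9}:56  {0,2,3,4,6,7,8,9}:56  {0,3,4,5,6,7,8,9}:56  {1,2,3,4,5,6,8,9}:168  {1,2,4,5,6,7,8,9}:840  {1,3,4,5,6,7,8,9}:168  {2,3,4,5,6,7,8,9}:336
  start at 0(o): 1512
  start at 1(u): 504
  start at 2(i): 252
  start at 7(b): 252
sum over floor = 2520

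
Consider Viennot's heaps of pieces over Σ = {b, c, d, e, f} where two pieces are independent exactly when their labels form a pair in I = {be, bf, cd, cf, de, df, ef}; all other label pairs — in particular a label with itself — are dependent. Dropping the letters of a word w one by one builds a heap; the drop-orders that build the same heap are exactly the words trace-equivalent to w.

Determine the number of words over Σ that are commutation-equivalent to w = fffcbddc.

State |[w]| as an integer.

drop 0:f onto floor
drop 1:f onto {0:f}
drop 2:f onto {1:f}
drop 3:c onto floor
drop 4:b onto {3:c}
drop 5:d onto {4:b}
drop 6:d onto {5:d}
drop 7:c onto {4:b}
ground layer = {0:f, 3:c}
drop-orders for the pieces not yet dropped (sum over which currently-grounded one goes next):
  1 to go: {2} 1  {6} 1  {7} 1
  2 to go: {1,2} 1  {2,6} 2  {2,7} 2  {5,6} 1  {6,7} 2
  3 to go: {0,1,2} 1  {1,2,6} 3  {1,2,7} 3  {2,5,6} 3  {2,6,7} 6  {5,6,7} 3
  4 to go: {0,1,2,6} 4  {0,1,2,7} 4  {1,2,5,6} 6  {1,2,6,7} 12  {2,5,6,7} 12  {4,5,6,7} 3
  5 to go: {0,1,2,5,6} 10  {0,1,2,6,7} 20  {1,2,5,6,7} 30  {2,4,5,6,7} 15  {3,4,5,6,7} 3
  6 to go: {0,1,2,5,6,7} 60  {1,2,4,5,6,7} 45  {2,3,4,5,6,7} 18
  if 0:f drops first: 63 orders
  if 3:c drops first: 105 orders
heap linearizations: 168

168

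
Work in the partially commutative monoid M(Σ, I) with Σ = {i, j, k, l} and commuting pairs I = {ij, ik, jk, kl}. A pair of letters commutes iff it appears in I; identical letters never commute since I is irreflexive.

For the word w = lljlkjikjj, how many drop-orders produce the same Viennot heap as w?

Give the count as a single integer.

drop 0:l onto floor
drop 1:l onto {0:l}
drop 2:j onto {1:l}
drop 3:l onto {2:j}
drop 4:k onto floor
drop 5:j onto {3:l}
drop 6:i onto {3:l}
drop 7:k onto {4:k}
drop 8:j onto {5:j}
drop 9:j onto {8:j}
ground layer = {0:l, 4:k}
drop-orders for the pieces not yet dropped (sum over which currently-grounded one goes next):
  1 to go: {6} 1  {7} 1  {9} 1
  2 to go: {4,7} 1  {6,7} 2  {6,9} 2  {7,9} 2  {8,9} 1
  3 to go: {4,6,7} 3  {4,7,9} 3  {5,8,9} 1  {6,7,9} 6  {6,8,9} 3  {7,8,9} 3
  4 to go: {4,6,7,9} 12  {4,7,8,9} 6  {5,6,8,9} 4  {5,7,8,9} 4  {6,7,8,9} 12
  5 to go: {3,5,6,8,9} 4  {4,5,7,8,9} 10  {4,6,7,8,9} 30  {5,6,7,8,9} 20
  6 to go: {2,3,5,6,8,9} 4  {3,5,6,7,8,9} 24  {4,5,6,7,8,9} 60
  7 to go: {1,2,3,5,6,8,9} 4  {2,3,5,6,7,8,9} 28  {3,4,5,6,7,8,9} 84
  8 to go: {0,1,2,3,5,6,8,9} 4  {1,2,3,5,6,7,8,9} 32  {2,3,4,5,6,7,8,9} 112
  if 0:l drops first: 144 orders
  if 4:k drops first: 36 orders
heap linearizations: 180

180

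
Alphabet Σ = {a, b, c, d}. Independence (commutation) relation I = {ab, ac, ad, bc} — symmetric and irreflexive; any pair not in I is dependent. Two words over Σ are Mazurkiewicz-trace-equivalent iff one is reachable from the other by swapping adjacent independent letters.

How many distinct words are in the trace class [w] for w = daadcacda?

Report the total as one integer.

126

0(d) covers ∅
1(a) covers ∅
2(a) covers 1:a
3(d) covers 0:d
4(c) covers 3:d
5(a) covers 2:a
6(c) covers 4:c
7(d) covers 6:c
8(a) covers 5:a
floor of heap: 0:d, 1:a
completions by unplaced set U, small U first (add the entries for U minus each lowest piece of U):
  |U|=1: {7}:1  {8}:1
  |U|=2: {5,8}:1  {6,7}:1  {7,8}:2
  |U|=3: {2,5,8}:1  {4,6,7}:1  {5,7,8}:3  {6,7,8}:3
  |U|=4: {1,2,5,8}:1  {2,5,7,8}:4  {3,4,6,7}:1  {4,6,7,8}:4  {5,6,7,8}:6
  |U|=5: {0,3,4,6,7}:1  {1,2,5,7,8}:5  {2,5,6,7,8}:10  {3,4,6,7,8}:5  {4,5,6,7,8}:10
  |U|=6: {0,3,4,6,7,8}:6  {1,2,5,6,7,8}:15  {2,4,5,6,7,8}:20  {3,4,5,6,7,8}:15
  |U|=7: {0,3,4,5,6,7,8}:21  {1,2,4,5,6,7,8}:35  {2,3,4,5,6,7,8}:35
  start at 0(d): 70
  start at 1(a): 56
sum over floor = 126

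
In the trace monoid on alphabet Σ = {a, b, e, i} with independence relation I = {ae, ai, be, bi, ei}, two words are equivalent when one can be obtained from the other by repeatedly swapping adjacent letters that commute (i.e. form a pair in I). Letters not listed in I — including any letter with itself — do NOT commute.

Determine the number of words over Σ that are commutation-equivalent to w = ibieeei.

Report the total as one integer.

piece 0:i — minimal
piece 1:b — minimal
piece 2:i rests on {0:i}
piece 3:e — minimal
piece 4:e rests on {3:e}
piece 5:e rests on {4:e}
piece 6:i rests on {2:i}
minimal pieces: {0:i, 1:b, 3:e}
ways to finish when only these pieces remain (= sum over removing one remaining piece with nothing left below it):
  1 left: {1}→1  {5}→1  {6}→1
  2 left: {1,5}→2  {1,6}→2  {2,6}→1  {4,5}→1  {5,6}→2
  3 left: {0,2,6}→1  {1,2,6}→3  {1,4,5}→3  {1,5,6}→6  {2,5,6}→3  {3,4,5}→1  {4,5,6}→3
  4 left: {0,1,2,6}→4  {0,2,5,6}→4  {1,2,5,6}→12  {1,3,4,5}→4  {1,4,5,6}→12  {2,4,5,6}→6  {3,4,5,6}→4
  5 left: {0,1,2,5,6}→20  {0,2,4,5,6}→10  {1,2,4,5,6}→30  {1,3,4,5,6}→20  {2,3,4,5,6}→10
  placing 0:i first → 60 extensions
  placing 1:b first → 20 extensions
  placing 3:e first → 60 extensions
total linear extensions = 140

140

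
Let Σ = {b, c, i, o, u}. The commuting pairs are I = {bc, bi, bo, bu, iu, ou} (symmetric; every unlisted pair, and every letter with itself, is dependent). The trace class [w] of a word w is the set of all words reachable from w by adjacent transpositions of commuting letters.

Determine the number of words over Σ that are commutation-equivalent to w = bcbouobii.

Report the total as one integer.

piece 0:b — minimal
piece 1:c — minimal
piece 2:b rests on {0:b}
piece 3:o rests on {1:c}
piece 4:u rests on {1:c}
piece 5:o rests on {3:o}
piece 6:b rests on {2:b}
piece 7:i rests on {5:o}
piece 8:i rests on {7:i}
minimal pieces: {0:b, 1:c}
ways to finish when only these pieces remain (= sum over removing one remaining piece with nothing left below it):
  1 left: {4}→1  {6}→1  {8}→1
  2 left: {2,6}→1  {4,6}→2  {4,8}→2  {6,8}→2  {7,8}→1
  3 left: {0,2,6}→1  {2,4,6}→3  {2,6,8}→3  {4,6,8}→6  {4,7,8}→3  {5,7,8}→1  {6,7,8}→3
  4 left: {0,2,4,6}→4  {0,2,6,8}→4  {2,4,6,8}→12  {2,6,7,8}→6  {3,5,7,8}→1  {4,5,7,8}→4  {4,6,7,8}→12  {5,6,7,8}→4
  5 left: {0,2,4,6,8}→20  {0,2,6,7,8}→10  {2,4,6,7,8}→30  {2,5,6,7,8}→10  {3,4,5,7,8}→5  {3,5,6,7,8}→5  {4,5,6,7,8}→20
  6 left: {0,2,4,6,7,8}→60  {0,2,5,6,7,8}→20  {1,3,4,5,7,8}→5  {2,3,5,6,7,8}→15  {2,4,5,6,7,8}→60  {3,4,5,6,7,8}→30
  7 left: {0,2,3,5,6,7,8}→35  {0,2,4,5,6,7,8}→140  {1,3,4,5,6,7,8}→35  {2,3,4,5,6,7,8}→105
  placing 0:b first → 140 extensions
  placing 1:c first → 280 extensions
total linear extensions = 420

420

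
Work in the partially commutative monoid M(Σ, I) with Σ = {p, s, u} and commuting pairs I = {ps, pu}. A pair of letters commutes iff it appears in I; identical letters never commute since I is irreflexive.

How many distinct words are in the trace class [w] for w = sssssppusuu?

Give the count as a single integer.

drop 0:s onto floor
drop 1:s onto {0:s}
drop 2:s onto {1:s}
drop 3:s onto {2:s}
drop 4:s onto {3:s}
drop 5:p onto floor
drop 6:p onto {5:p}
drop 7:u onto {4:s}
drop 8:s onto {7:u}
drop 9:u onto {8:s}
drop 10:u onto {9:u}
ground layer = {0:s, 5:p}
drop-orders for the pieces not yet dropped (sum over which currently-grounded one goes next):
  1 to go: {6} 1  {10} 1
  2 to go: {5,6} 1  {6,10} 2  {9,10} 1
  3 to go: {5,6,10} 3  {6,9,10} 3  {8,9,10} 1
  4 to go: {5,6,9,10} 6  {6,8,9,10} 4  {7,8,9,10} 1
  5 to go: {4,7,8,9,10} 1  {5,6,8,9,10} 10  {6,7,8,9,10} 5
  6 to go: {3,4,7,8,9,10} 1  {4,6,7,8,9,10} 6  {5,6,7,8,9,10} 15
  7 to go: {2,3,4,7,8,9,10} 1  {3,4,6,7,8,9,10} 7  {4,5,6,7,8,9,10} 21
  8 to go: {1,2,3,4,7,8,9,10} 1  {2,3,4,6,7,8,9,10} 8  {3,4,5,6,7,8,9,10} 28
  9 to go: {0,1,2,3,4,7,8,9,10} 1  {1,2,3,4,6,7,8,9,10} 9  {2,3,4,5,6,7,8,9,10} 36
  if 0:s drops first: 45 orders
  if 5:p drops first: 10 orders
heap linearizations: 55

55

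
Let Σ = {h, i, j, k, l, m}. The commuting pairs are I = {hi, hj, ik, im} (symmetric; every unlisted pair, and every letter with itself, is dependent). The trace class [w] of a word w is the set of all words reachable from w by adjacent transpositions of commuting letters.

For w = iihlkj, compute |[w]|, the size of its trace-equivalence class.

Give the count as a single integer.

3

#0=i has no predecessor
#1=i depends on [0:i]
#2=h has no predecessor
#3=l depends on [1:i, 2:h]
#4=k depends on [3:l]
#5=j depends on [4:k]
sources: [0:i, 2:h]
N(rest) = Σ N(rest − s) over sources s of rest; N(one piece) = 1:
  size 1 → [5]=1
  size 2 → [4,5]=1
  size 3 → [3,4,5]=1
  size 4 → [1,3,4,5]=1  [2,3,4,5]=1
  first=0(i) contributes 2
  first=2(h) contributes 1
|[w]| = 3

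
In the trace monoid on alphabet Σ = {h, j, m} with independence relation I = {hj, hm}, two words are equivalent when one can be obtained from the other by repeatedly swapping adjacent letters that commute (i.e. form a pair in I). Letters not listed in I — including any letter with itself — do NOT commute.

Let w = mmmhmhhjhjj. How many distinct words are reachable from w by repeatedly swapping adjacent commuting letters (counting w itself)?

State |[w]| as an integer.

330

#0=m has no predecessor
#1=m depends on [0:m]
#2=m depends on [1:m]
#3=h has no predecessor
#4=m depends on [2:m]
#5=h depends on [3:h]
#6=h depends on [5:h]
#7=j depends on [4:m]
#8=h depends on [6:h]
#9=j depends on [7:j]
#10=j depends on [9:j]
sources: [0:m, 3:h]
N(rest) = Σ N(rest − s) over sources s of rest; N(one piece) = 1:
  size 1 → [8]=1  [10]=1
  size 2 → [6,8]=1  [8,10]=2  [9,10]=1
  size 3 → [5,6,8]=1  [6,8,10]=3  [7,9,10]=1  [8,9,10]=3
  size 4 → [3,5,6,8]=1  [4,7,9,10]=1  [5,6,8,10]=4  [6,8,9,10]=6  [7,8,9,10]=4
  size 5 → [2,4,7,9,10]=1  [3,5,6,8,10]=5  [4,7,8,9,10]=5  [5,6,8,9,10]=10  [6,7,8,9,10]=10
  size 6 → [1,2,4,7,9,10]=1  [2,4,7,8,9,10]=6  [3,5,6,8,9,10]=15  [4,6,7,8,9,10]=15  [5,6,7,8,9,10]=20
  size 7 → [0,1,2,4,7,9,10]=1  [1,2,4,7,8,9,10]=7  [2,4,6,7,8,9,10]=21  [3,5,6,7,8,9,10]=35  [4,5,6,7,8,9,10]=35
  size 8 → [0,1,2,4,7,8,9,10]=8  [1,2,4,6,7,8,9,10]=28  [2,4,5,6,7,8,9,10]=56  [3,4,5,6,7,8,9,10]=70
  size 9 → [0,1,2,4,6,7,8,9,10]=36  [1,2,4,5,6,7,8,9,10]=84  [2,3,4,5,6,7,8,9,10]=126
  first=0(m) contributes 210
  first=3(h) contributes 120
|[w]| = 330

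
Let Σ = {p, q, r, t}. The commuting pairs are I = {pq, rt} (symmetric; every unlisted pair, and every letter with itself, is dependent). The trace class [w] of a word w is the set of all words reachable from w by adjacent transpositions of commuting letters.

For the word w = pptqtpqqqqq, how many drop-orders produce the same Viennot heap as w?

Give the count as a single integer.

6

piece 0:p — minimal
piece 1:p rests on {0:p}
piece 2:t rests on {1:p}
piece 3:q rests on {2:t}
piece 4:t rests on {3:q}
piece 5:p rests on {4:t}
piece 6:q rests on {4:t}
piece 7:q rests on {6:q}
piece 8:q rests on {7:q}
piece 9:q rests on {8:q}
piece 10:q rests on {9:q}
minimal pieces: {0:p}
ways to finish when only these pieces remain (= sum over removing one remaining piece with nothing left below it):
  1 left: {5}→1  {10}→1
  2 left: {5,10}→2  {9,10}→1
  3 left: {5,9,10}→3  {8,9,10}→1
  4 left: {5,8,9,10}→4  {7,8,9,10}→1
  5 left: {5,7,8,9,10}→5  {6,7,8,9,10}→1
  6 left: {5,6,7,8,9,10}→6
  7 left: {4,5,6,7,8,9,10}→6
  8 left: {3,4,5,6,7,8,9,10}→6
  9 left: {2,3,4,5,6,7,8,9,10}→6
  placing 0:p first → 6 extensions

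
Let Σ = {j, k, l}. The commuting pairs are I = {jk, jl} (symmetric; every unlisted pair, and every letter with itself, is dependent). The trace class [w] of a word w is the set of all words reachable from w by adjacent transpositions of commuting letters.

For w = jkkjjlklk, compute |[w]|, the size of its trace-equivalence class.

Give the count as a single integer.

84

piece 0:j — minimal
piece 1:k — minimal
piece 2:k rests on {1:k}
piece 3:j rests on {0:j}
piece 4:j rests on {3:j}
piece 5:l rests on {2:k}
piece 6:k rests on {5:l}
piece 7:l rests on {6:k}
piece 8:k rests on {7:l}
minimal pieces: {0:j, 1:k}
ways to finish when only these pieces remain (= sum over removing one remaining piece with nothing left below it):
  1 left: {4}→1  {8}→1
  2 left: {3,4}→1  {4,8}→2  {7,8}→1
  3 left: {0,3,4}→1  {3,4,8}→3  {4,7,8}→3  {6,7,8}→1
  4 left: {0,3,4,8}→4  {3,4,7,8}→6  {4,6,7,8}→4  {5,6,7,8}→1
  5 left: {0,3,4,7,8}→10  {2,5,6,7,8}→1  {3,4,6,7,8}→10  {4,5,6,7,8}→5
  6 left: {0,3,4,6,7,8}→20  {1,2,5,6,7,8}→1  {2,4,5,6,7,8}→6  {3,4,5,6,7,8}→15
  7 left: {0,3,4,5,6,7,8}→35  {1,2,4,5,6,7,8}→7  {2,3,4,5,6,7,8}→21
  placing 0:j first → 28 extensions
  placing 1:k first → 56 extensions
total linear extensions = 84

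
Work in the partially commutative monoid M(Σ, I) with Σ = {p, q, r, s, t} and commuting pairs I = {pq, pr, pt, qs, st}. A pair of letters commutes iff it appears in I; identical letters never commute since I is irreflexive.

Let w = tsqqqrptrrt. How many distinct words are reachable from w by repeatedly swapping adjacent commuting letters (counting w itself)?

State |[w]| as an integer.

piece 0:t — minimal
piece 1:s — minimal
piece 2:q rests on {0:t}
piece 3:q rests on {2:q}
piece 4:q rests on {3:q}
piece 5:r rests on {1:s, 4:q}
piece 6:p rests on {1:s}
piece 7:t rests on {5:r}
piece 8:r rests on {7:t}
piece 9:r rests on {8:r}
piece 10:t rests on {9:r}
minimal pieces: {0:t, 1:s}
ways to finish when only these pieces remain (= sum over removing one remaining piece with nothing left below it):
  1 left: {6}→1  {10}→1
  2 left: {6,10}→2  {9,10}→1
  3 left: {6,9,10}→3  {8,9,10}→1
  4 left: {6,8,9,10}→4  {7,8,9,10}→1
  5 left: {5,7,8,9,10}→1  {6,7,8,9,10}→5
  6 left: {4,5,7,8,9,10}→1  {5,6,7,8,9,10}→6
  7 left: {1,5,6,7,8,9,10}→6  {3,4,5,7,8,9,10}→1  {4,5,6,7,8,9,10}→7
  8 left: {1,4,5,6,7,8,9,10}→13  {2,3,4,5,7,8,9,10}→1  {3,4,5,6,7,8,9,10}→8
  9 left: {0,2,3,4,5,7,8,9,10}→1  {1,3,4,5,6,7,8,9,10}→21  {2,3,4,5,6,7,8,9,10}→9
  placing 0:t first → 30 extensions
  placing 1:s first → 10 extensions
total linear extensions = 40

40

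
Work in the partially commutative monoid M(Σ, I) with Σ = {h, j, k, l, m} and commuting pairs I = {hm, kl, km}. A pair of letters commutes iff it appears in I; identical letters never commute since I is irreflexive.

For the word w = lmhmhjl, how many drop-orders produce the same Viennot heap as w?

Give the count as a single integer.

6

piece 0:l — minimal
piece 1:m rests on {0:l}
piece 2:h rests on {0:l}
piece 3:m rests on {1:m}
piece 4:h rests on {2:h}
piece 5:j rests on {3:m, 4:h}
piece 6:l rests on {5:j}
minimal pieces: {0:l}
ways to finish when only these pieces remain (= sum over removing one remaining piece with nothing left below it):
  1 left: {6}→1
  2 left: {5,6}→1
  3 left: {3,5,6}→1  {4,5,6}→1
  4 left: {1,3,5,6}→1  {2,4,5,6}→1  {3,4,5,6}→2
  5 left: {1,3,4,5,6}→3  {2,3,4,5,6}→3
  placing 0:l first → 6 extensions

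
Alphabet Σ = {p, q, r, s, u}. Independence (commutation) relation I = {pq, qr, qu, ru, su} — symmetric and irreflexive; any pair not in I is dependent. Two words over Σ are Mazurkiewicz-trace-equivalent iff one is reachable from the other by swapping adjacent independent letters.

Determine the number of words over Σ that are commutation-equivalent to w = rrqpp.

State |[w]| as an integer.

0(r) covers ∅
1(r) covers 0:r
2(q) covers ∅
3(p) covers 1:r
4(p) covers 3:p
floor of heap: 0:r, 2:q
completions by unplaced set U, small U first (add the entries for U minus each lowest piece of U):
  |U|=1: {2}:1  {4}:1
  |U|=2: {2,4}:2  {3,4}:1
  |U|=3: {1,3,4}:1  {2,3,4}:3
  start at 0(r): 4
  start at 2(q): 1
sum over floor = 5

5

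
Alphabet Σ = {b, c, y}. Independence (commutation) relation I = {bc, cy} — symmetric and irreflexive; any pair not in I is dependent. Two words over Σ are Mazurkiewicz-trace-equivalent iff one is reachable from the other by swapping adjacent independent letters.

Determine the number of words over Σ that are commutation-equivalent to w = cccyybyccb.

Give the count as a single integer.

0(c) covers ∅
1(c) covers 0:c
2(c) covers 1:c
3(y) covers ∅
4(y) covers 3:y
5(b) covers 4:y
6(y) covers 5:b
7(c) covers 2:c
8(c) covers 7:c
9(b) covers 6:y
floor of heap: 0:c, 3:y
completions by unplaced set U, small U first (add the entries for U minus each lowest piece of U):
  |U|=1: {8}:1  {9}:1
  |U|=2: {6,9}:1  {7,8}:1  {8,9}:2
  |U|=3: {2,7,8}:1  {5,6,9}:1  {6,8,9}:3  {7,8,9}:3
  |U|=4: {1,2,7,8}:1  {2,7,8,9}:4  {4,5,6,9}:1  {5,6,8,9}:4  {6,7,8,9}:6
  |U|=5: {0,1,2,7,8}:1  {1,2,7,8,9}:5  {2,6,7,8,9}:10  {3,4,5,6,9}:1  {4,5,6,8,9}:5  {5,6,7,8,9}:10
  |U|=6: {0,1,2,7,8,9}:6  {1,2,6,7,8,9}:15  {2,5,6,7,8,9}:20  {3,4,5,6,8,9}:6  {4,5,6,7,8,9}:15
  |U|=7: {0,1,2,6,7,8,9}:21  {1,2,5,6,7,8,9}:35  {2,4,5,6,7,8,9}:35  {3,4,5,6,7,8,9}:21
  |U|=8: {0,1,2,5,6,7,8,9}:56  {1,2,4,5,6,7,8,9}:70  {2,3,4,5,6,7,8,9}:56
  start at 0(c): 126
  start at 3(y): 126
sum over floor = 252

252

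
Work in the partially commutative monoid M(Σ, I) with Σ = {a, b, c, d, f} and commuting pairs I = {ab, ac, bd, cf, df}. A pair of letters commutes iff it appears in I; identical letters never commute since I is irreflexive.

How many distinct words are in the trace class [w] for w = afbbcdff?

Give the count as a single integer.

6

0(a) covers ∅
1(f) covers 0:a
2(b) covers 1:f
3(b) covers 2:b
4(c) covers 3:b
5(d) covers 4:c
6(f) covers 3:b
7(f) covers 6:f
floor of heap: 0:a
completions by unplaced set U, small U first (add the entries for U minus each lowest piece of U):
  |U|=1: {5}:1  {7}:1
  |U|=2: {4,5}:1  {5,7}:2  {6,7}:1
  |U|=3: {4,5,7}:3  {5,6,7}:3
  |U|=4: {4,5,6,7}:6
  |U|=5: {3,4,5,6,7}:6
  |U|=6: {2,3,4,5,6,7}:6
  start at 0(a): 6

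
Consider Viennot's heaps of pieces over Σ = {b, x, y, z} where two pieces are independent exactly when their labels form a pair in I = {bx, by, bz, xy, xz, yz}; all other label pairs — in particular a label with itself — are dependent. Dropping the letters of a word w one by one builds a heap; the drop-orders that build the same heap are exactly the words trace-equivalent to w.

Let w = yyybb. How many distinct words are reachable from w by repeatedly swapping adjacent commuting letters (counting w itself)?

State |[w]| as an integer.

10

0(y) covers ∅
1(y) covers 0:y
2(y) covers 1:y
3(b) covers ∅
4(b) covers 3:b
floor of heap: 0:y, 3:b
completions by unplaced set U, small U first (add the entries for U minus each lowest piece of U):
  |U|=1: {2}:1  {4}:1
  |U|=2: {1,2}:1  {2,4}:2  {3,4}:1
  |U|=3: {0,1,2}:1  {1,2,4}:3  {2,3,4}:3
  start at 0(y): 6
  start at 3(b): 4
sum over floor = 10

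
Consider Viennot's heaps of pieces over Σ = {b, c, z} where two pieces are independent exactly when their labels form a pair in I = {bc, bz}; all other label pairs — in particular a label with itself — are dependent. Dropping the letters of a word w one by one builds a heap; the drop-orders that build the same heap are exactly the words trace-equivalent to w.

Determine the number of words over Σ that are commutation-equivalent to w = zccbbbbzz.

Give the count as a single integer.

126

#0=z has no predecessor
#1=c depends on [0:z]
#2=c depends on [1:c]
#3=b has no predecessor
#4=b depends on [3:b]
#5=b depends on [4:b]
#6=b depends on [5:b]
#7=z depends on [2:c]
#8=z depends on [7:z]
sources: [0:z, 3:b]
N(rest) = Σ N(rest − s) over sources s of rest; N(one piece) = 1:
  size 1 → [6]=1  [8]=1
  size 2 → [5,6]=1  [6,8]=2  [7,8]=1
  size 3 → [2,7,8]=1  [4,5,6]=1  [5,6,8]=3  [6,7,8]=3
  size 4 → [1,2,7,8]=1  [2,6,7,8]=4  [3,4,5,6]=1  [4,5,6,8]=4  [5,6,7,8]=6
  size 5 → [0,1,2,7,8]=1  [1,2,6,7,8]=5  [2,5,6,7,8]=10  [3,4,5,6,8]=5  [4,5,6,7,8]=10
  size 6 → [0,1,2,6,7,8]=6  [1,2,5,6,7,8]=15  [2,4,5,6,7,8]=20  [3,4,5,6,7,8]=15
  size 7 → [0,1,2,5,6,7,8]=21  [1,2,4,5,6,7,8]=35  [2,3,4,5,6,7,8]=35
  first=0(z) contributes 70
  first=3(b) contributes 56
|[w]| = 126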